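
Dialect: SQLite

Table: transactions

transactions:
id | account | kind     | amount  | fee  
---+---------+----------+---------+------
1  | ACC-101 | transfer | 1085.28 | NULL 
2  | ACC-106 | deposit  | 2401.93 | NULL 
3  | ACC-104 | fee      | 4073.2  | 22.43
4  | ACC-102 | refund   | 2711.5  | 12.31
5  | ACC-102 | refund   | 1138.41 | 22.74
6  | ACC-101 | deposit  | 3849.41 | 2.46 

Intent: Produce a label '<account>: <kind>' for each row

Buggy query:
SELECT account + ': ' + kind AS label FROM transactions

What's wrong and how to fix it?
Bug: SQLite uses || for string concatenation; + coerces text to numbers (yielding 0)

Fix: Use the || operator for string concatenation

Corrected query:
SELECT account || ': ' || kind AS label FROM transactions

Result:
label            
-----------------
ACC-101: transfer
ACC-106: deposit 
ACC-104: fee     
ACC-102: refund  
ACC-102: refund  
ACC-101: deposit 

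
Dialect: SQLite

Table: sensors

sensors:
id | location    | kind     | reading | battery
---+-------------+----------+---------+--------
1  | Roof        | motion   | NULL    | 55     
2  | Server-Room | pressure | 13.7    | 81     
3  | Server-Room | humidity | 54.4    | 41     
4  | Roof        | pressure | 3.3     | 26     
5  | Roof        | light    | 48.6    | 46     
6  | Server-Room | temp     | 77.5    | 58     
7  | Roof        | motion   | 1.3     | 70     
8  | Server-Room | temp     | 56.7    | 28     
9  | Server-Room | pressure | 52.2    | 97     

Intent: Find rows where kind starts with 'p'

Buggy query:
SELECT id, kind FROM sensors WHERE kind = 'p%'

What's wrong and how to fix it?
Bug: '=' compares the literal string including the % character; pattern matching needs LIKE

Fix: Use LIKE for wildcard pattern matching

Corrected query:
SELECT id, kind FROM sensors WHERE kind LIKE 'p%'

Result:
id | kind    
---+---------
2  | pressure
4  | pressure
9  | pressure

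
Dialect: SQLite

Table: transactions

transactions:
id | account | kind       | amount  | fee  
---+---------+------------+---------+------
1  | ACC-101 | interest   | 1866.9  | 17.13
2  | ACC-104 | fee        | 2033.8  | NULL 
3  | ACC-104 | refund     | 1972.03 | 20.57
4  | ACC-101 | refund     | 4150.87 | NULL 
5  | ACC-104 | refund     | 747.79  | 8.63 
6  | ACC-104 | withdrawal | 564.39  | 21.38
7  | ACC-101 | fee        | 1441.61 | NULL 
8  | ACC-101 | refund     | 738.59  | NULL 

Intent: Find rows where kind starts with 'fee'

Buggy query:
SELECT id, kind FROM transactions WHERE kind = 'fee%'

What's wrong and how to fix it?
Bug: Wildcards only work with LIKE; '=' treats '%' as a literal character

Fix: Replace '=' with LIKE so 'fee%' is treated as a pattern

Corrected query:
SELECT id, kind FROM transactions WHERE kind LIKE 'fee%'

Result:
id | kind
---+-----
2  | fee 
7  | fee 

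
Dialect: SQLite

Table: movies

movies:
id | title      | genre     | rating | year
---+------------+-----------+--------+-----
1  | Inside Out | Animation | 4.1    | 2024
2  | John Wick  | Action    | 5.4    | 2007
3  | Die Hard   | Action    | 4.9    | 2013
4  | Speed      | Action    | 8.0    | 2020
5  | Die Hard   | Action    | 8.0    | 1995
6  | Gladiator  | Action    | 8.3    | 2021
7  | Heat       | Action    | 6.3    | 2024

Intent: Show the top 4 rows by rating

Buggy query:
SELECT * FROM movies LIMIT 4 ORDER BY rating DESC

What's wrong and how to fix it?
Bug: LIMIT must come after ORDER BY

Fix: Sort with ORDER BY, then apply LIMIT

Corrected query:
SELECT * FROM movies ORDER BY rating DESC LIMIT 4

Result:
id | title     | genre  | rating | year
---+-----------+--------+--------+-----
6  | Gladiator | Action | 8.3    | 2021
4  | Speed     | Action | 8      | 2020
5  | Die Hard  | Action | 8      | 1995
7  | Heat      | Action | 6.3    | 2024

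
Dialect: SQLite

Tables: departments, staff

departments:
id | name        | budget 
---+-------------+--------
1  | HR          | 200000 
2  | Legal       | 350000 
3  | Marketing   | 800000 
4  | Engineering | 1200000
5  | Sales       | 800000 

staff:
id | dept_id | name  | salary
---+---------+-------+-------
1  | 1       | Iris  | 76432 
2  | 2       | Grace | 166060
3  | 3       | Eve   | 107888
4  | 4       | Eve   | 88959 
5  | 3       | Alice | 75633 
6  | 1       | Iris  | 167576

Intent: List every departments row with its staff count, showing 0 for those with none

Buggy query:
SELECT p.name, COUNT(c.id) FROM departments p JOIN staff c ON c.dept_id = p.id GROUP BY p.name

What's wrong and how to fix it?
Bug: An inner join excludes parents with zero children

Fix: Switch to LEFT JOIN to retain unmatched parent rows

Corrected query:
SELECT p.name, COUNT(c.id) FROM departments p LEFT JOIN staff c ON c.dept_id = p.id GROUP BY p.name

Result:
name        | COUNT(c.id)
------------+------------
Engineering | 1          
HR          | 2          
Legal       | 1          
Marketing   | 2          
Sales       | 0          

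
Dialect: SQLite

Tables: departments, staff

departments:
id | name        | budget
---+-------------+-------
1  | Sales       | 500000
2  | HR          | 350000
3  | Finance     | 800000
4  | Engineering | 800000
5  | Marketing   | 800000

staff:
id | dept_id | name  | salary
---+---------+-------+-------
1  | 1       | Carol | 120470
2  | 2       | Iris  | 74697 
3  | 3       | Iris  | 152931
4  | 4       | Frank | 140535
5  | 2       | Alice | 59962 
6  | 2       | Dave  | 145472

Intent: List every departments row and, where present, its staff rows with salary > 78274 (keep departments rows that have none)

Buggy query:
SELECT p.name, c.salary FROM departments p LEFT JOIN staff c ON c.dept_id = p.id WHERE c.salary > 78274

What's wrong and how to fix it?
Bug: A WHERE condition on the right-hand table after LEFT JOIN drops unmatched parents

Fix: Put 'c.salary > 78274' in the JOIN's ON clause instead of WHERE

Corrected query:
SELECT p.name, c.salary FROM departments p LEFT JOIN staff c ON c.dept_id = p.id AND c.salary > 78274

Result:
name        | salary
------------+-------
Sales       | 120470
HR          | 145472
Finance     | 152931
Engineering | 140535
Marketing   | NULL  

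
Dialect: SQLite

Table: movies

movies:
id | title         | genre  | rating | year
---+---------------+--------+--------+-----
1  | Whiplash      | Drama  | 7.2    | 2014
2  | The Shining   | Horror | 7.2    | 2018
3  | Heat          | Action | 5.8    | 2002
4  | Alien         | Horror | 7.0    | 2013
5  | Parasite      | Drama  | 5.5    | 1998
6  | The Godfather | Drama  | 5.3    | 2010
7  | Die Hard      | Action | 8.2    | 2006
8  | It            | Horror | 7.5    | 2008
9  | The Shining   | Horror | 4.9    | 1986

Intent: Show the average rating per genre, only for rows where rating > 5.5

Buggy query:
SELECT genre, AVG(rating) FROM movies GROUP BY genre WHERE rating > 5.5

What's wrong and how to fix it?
Bug: Row-level WHERE must come before GROUP BY in the clause order

Fix: Move the WHERE clause before GROUP BY

Corrected query:
SELECT genre, AVG(rating) FROM movies WHERE rating > 5.5 GROUP BY genre

Result:
genre  | AVG(rating)
-------+------------
Action | 7          
Drama  | 7.2        
Horror | 7.233333   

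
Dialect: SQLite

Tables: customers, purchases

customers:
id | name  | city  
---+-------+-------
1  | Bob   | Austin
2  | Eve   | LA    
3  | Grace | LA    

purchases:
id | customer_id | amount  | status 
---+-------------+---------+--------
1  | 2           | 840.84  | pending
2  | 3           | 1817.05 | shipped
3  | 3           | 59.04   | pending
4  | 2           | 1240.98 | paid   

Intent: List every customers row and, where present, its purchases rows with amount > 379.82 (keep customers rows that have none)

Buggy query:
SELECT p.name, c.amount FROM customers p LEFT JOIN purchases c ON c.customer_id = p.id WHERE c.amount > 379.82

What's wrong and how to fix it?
Bug: A WHERE condition on the right-hand table after LEFT JOIN drops unmatched parents

Fix: Put 'c.amount > 379.82' in the JOIN's ON clause instead of WHERE

Corrected query:
SELECT p.name, c.amount FROM customers p LEFT JOIN purchases c ON c.customer_id = p.id AND c.amount > 379.82

Result:
name  | amount 
------+--------
Bob   | NULL   
Eve   | 840.84 
Eve   | 1240.98
Grace | 1817.05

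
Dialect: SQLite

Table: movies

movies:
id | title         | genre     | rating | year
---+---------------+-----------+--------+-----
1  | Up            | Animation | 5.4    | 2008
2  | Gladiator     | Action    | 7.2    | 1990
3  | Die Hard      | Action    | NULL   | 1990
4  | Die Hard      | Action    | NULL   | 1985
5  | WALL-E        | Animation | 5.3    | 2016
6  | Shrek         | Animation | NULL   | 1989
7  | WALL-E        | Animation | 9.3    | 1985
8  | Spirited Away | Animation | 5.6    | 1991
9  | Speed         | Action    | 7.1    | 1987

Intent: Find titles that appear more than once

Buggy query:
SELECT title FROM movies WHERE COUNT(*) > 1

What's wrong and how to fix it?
Bug: COUNT(*) is an aggregate and cannot be used in WHERE

Fix: Group first, then use HAVING for the count condition

Corrected query:
SELECT title FROM movies GROUP BY title HAVING COUNT(*) > 1

Result:
title   
--------
Die Hard
WALL-E  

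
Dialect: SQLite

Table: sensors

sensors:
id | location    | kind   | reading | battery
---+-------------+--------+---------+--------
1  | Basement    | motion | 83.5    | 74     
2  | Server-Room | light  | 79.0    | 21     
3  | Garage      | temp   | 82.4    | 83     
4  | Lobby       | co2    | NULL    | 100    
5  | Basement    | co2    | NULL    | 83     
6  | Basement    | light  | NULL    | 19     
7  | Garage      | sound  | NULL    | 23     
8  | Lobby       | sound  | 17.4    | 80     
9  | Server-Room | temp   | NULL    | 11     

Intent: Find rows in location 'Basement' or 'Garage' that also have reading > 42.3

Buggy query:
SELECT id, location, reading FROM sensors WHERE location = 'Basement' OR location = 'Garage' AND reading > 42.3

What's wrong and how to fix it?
Bug: Without parentheses, AND is evaluated before OR, so the reading filter only applies to the 'Garage' branch

Fix: Add parentheses around the OR so the AND applies to both alternatives

Corrected query:
SELECT id, location, reading FROM sensors WHERE (location = 'Basement' OR location = 'Garage') AND reading > 42.3

Result:
id | location | reading
---+----------+--------
1  | Basement | 83.5   
3  | Garage   | 82.4   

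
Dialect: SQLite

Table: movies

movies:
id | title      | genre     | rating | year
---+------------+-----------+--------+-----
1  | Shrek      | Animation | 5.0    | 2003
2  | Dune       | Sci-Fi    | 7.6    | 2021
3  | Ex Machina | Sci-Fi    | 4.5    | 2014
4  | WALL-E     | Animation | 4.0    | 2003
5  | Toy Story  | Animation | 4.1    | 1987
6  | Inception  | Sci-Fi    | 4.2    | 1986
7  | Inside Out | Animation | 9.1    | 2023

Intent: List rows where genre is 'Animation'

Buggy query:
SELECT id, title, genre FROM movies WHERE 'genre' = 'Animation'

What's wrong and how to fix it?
Bug: Single quotes denote string literals in SQL; the column name is being compared as a constant string

Fix: Reference the column as genre without single quotes

Corrected query:
SELECT id, title, genre FROM movies WHERE genre = 'Animation'

Result:
id | title      | genre    
---+------------+----------
1  | Shrek      | Animation
4  | WALL-E     | Animation
5  | Toy Story  | Animation
7  | Inside Out | Animation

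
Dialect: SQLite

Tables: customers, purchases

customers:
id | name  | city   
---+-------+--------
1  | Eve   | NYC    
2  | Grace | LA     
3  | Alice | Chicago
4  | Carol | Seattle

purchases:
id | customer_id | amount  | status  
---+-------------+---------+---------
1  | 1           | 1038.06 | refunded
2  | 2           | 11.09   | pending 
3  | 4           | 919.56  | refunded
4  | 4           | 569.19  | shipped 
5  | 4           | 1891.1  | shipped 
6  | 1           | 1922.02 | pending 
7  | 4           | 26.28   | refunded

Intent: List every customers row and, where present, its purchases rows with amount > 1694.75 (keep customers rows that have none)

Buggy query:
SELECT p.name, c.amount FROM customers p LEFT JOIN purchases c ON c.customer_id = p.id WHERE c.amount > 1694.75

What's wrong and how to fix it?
Bug: A WHERE condition on the right-hand table after LEFT JOIN drops unmatched parents

Fix: Move the right-table condition into the ON clause so unmatched parents are kept

Corrected query:
SELECT p.name, c.amount FROM customers p LEFT JOIN purchases c ON c.customer_id = p.id AND c.amount > 1694.75

Result:
name  | amount 
------+--------
Eve   | 1922.02
Grace | NULL   
Alice | NULL   
Carol | 1891.1 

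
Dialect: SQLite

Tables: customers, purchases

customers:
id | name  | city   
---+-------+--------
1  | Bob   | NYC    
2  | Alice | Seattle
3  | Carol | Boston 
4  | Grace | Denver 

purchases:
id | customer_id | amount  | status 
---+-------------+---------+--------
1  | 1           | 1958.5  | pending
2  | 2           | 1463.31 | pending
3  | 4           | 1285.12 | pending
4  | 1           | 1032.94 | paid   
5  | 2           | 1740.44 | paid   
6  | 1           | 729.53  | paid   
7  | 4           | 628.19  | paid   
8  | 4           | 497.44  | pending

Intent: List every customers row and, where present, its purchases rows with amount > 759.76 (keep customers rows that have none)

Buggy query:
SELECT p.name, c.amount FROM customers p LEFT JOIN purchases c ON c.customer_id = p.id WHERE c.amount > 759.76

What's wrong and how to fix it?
Bug: A WHERE condition on the right-hand table after LEFT JOIN drops unmatched parents

Fix: Put 'c.amount > 759.76' in the JOIN's ON clause instead of WHERE

Corrected query:
SELECT p.name, c.amount FROM customers p LEFT JOIN purchases c ON c.customer_id = p.id AND c.amount > 759.76

Result:
name  | amount 
------+--------
Bob   | 1032.94
Bob   | 1958.5 
Alice | 1463.31
Alice | 1740.44
Carol | NULL   
Grace | 1285.12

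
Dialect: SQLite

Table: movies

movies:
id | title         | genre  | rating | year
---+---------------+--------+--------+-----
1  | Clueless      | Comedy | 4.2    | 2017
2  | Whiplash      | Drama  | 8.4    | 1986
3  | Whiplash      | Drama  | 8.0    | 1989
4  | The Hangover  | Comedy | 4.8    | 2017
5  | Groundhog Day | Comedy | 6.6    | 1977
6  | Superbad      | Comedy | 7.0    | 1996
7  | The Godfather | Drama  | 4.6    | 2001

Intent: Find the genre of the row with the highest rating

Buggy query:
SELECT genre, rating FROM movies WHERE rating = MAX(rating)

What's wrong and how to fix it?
Bug: MAX(rating) is an aggregate and cannot be used directly in WHERE

Fix: Wrap MAX in a scalar subquery so WHERE compares against a single value

Corrected query:
SELECT genre, rating FROM movies WHERE rating = (SELECT MAX(rating) FROM movies)

Result:
genre | rating
------+-------
Drama | 8.4   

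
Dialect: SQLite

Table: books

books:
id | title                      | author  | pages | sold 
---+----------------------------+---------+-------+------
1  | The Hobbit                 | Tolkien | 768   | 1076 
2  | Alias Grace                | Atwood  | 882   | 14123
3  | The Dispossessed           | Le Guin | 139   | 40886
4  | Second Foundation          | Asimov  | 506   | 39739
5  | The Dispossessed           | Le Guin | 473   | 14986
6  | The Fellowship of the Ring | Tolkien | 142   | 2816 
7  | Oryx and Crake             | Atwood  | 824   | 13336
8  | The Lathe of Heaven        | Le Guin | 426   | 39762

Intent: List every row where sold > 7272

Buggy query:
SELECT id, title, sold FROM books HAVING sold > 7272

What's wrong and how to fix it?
Bug: HAVING filters the output of aggregation, but this query has no GROUP BY and no aggregate functions, so SQLite rejects it (HAVING clause on a non-aggregate query); the condition here is per row

Fix: Use WHERE for row-level filtering

Corrected query:
SELECT id, title, sold FROM books WHERE sold > 7272

Result:
id | title               | sold 
---+---------------------+------
2  | Alias Grace         | 14123
3  | The Dispossessed    | 40886
4  | Second Foundation   | 39739
5  | The Dispossessed    | 14986
7  | Oryx and Crake      | 13336
8  | The Lathe of Heaven | 39762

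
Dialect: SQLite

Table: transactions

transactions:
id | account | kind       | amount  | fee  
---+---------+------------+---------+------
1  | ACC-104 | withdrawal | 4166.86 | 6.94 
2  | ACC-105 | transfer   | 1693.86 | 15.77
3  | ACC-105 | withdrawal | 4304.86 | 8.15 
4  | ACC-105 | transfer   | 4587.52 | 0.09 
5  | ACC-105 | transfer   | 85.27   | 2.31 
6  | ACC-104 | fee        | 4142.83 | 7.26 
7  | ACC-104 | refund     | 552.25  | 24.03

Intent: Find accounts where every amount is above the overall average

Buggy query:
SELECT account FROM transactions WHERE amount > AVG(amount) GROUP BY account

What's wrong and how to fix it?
Bug: AVG() is an aggregate; it can't sit directly in WHERE

Fix: Compute the overall average in a scalar subquery and compare each group's MIN against it in HAVING

Corrected query:
SELECT account FROM transactions GROUP BY account HAVING MIN(amount) > (SELECT AVG(amount) FROM transactions)

Result:
(no rows)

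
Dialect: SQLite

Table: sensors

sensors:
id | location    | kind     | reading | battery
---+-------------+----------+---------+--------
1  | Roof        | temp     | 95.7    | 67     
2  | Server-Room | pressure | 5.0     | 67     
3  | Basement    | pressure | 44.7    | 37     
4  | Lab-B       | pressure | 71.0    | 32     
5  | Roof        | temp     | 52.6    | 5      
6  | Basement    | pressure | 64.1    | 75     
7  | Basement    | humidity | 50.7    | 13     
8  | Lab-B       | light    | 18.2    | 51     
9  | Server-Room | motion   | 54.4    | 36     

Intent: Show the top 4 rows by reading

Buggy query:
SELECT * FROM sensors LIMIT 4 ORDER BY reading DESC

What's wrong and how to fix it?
Bug: LIMIT must come after ORDER BY

Fix: Sort with ORDER BY, then apply LIMIT

Corrected query:
SELECT * FROM sensors ORDER BY reading DESC LIMIT 4

Result:
id | location    | kind     | reading | battery
---+-------------+----------+---------+--------
1  | Roof        | temp     | 95.7    | 67     
4  | Lab-B       | pressure | 71      | 32     
6  | Basement    | pressure | 64.1    | 75     
9  | Server-Room | motion   | 54.4    | 36     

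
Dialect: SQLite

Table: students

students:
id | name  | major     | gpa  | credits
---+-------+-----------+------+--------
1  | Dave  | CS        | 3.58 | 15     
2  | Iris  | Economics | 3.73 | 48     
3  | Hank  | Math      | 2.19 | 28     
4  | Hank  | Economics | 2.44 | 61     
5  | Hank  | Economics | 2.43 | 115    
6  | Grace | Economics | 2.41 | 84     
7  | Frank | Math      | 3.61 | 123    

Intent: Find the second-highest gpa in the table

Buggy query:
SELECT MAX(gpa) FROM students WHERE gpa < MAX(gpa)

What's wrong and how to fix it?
Bug: The inner MAX is an aggregate inside WHERE, which is not allowed

Fix: Put the inner MAX in a scalar subquery

Corrected query:
SELECT MAX(gpa) FROM students WHERE gpa < (SELECT MAX(gpa) FROM students)

Result:
MAX(gpa)
--------
3.61    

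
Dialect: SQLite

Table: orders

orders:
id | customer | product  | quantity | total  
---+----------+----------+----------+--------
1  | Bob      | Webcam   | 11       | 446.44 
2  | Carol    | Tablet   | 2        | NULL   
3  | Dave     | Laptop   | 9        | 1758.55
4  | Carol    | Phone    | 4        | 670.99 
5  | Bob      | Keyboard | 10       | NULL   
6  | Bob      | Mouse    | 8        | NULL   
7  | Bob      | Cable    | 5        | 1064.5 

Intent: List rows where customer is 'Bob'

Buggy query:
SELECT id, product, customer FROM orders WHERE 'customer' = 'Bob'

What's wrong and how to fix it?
Bug: Single quotes denote string literals in SQL; the column name is being compared as a constant string

Fix: Remove the quotes around the column name (or use double quotes for an identifier)

Corrected query:
SELECT id, product, customer FROM orders WHERE customer = 'Bob'

Result:
id | product  | customer
---+----------+---------
1  | Webcam   | Bob     
5  | Keyboard | Bob     
6  | Mouse    | Bob     
7  | Cable    | Bob     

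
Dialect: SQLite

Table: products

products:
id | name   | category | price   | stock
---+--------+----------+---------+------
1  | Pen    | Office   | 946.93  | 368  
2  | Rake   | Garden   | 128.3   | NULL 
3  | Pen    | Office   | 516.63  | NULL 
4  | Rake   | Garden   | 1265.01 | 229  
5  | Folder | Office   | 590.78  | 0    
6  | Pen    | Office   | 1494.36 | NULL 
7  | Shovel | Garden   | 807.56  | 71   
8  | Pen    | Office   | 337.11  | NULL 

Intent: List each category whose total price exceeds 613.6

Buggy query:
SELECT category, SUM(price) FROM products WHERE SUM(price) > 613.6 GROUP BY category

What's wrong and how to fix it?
Bug: SUM(price) is an aggregate, but WHERE filters rows before aggregation

Fix: Use HAVING (which filters groups after aggregation) instead of WHERE

Corrected query:
SELECT category, SUM(price) FROM products GROUP BY category HAVING SUM(price) > 613.6

Result:
category | SUM(price)
---------+-----------
Garden   | 2200.87   
Office   | 3885.81   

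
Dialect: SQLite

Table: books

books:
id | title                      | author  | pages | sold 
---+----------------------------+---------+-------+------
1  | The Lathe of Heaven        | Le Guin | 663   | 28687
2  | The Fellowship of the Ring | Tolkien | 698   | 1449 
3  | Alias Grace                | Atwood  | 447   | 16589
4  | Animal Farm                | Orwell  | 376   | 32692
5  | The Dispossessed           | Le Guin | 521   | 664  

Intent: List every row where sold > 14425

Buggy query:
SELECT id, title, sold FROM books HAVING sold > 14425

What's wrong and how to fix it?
Bug: This is a non-aggregate query (no GROUP BY, no aggregates), so in SQLite the HAVING clause is invalid here; a row-level condition belongs in WHERE

Fix: Replace HAVING with WHERE since the condition applies to individual rows

Corrected query:
SELECT id, title, sold FROM books WHERE sold > 14425

Result:
id | title               | sold 
---+---------------------+------
1  | The Lathe of Heaven | 28687
3  | Alias Grace         | 16589
4  | Animal Farm         | 32692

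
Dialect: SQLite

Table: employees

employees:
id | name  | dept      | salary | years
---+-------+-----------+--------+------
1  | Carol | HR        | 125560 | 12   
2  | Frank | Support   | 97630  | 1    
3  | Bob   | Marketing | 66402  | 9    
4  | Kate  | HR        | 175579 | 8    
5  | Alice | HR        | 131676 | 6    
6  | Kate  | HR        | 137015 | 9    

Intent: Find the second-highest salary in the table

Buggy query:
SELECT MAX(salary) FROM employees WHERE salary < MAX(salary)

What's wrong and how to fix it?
Bug: The inner MAX is an aggregate inside WHERE, which is not allowed

Fix: Put the inner MAX in a scalar subquery

Corrected query:
SELECT MAX(salary) FROM employees WHERE salary < (SELECT MAX(salary) FROM employees)

Result:
MAX(salary)
-----------
137015     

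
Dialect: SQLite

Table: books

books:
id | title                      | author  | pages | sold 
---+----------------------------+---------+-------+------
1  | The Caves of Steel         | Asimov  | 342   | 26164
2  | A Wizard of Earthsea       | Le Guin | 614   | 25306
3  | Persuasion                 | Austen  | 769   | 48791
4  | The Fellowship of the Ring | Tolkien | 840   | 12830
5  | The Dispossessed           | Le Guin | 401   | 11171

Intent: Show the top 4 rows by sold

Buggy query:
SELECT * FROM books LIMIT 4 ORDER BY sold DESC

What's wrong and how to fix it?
Bug: LIMIT must come after ORDER BY

Fix: Swap the clauses: ORDER BY first, then LIMIT

Corrected query:
SELECT * FROM books ORDER BY sold DESC LIMIT 4

Result:
id | title                      | author  | pages | sold 
---+----------------------------+---------+-------+------
3  | Persuasion                 | Austen  | 769   | 48791
1  | The Caves of Steel         | Asimov  | 342   | 26164
2  | A Wizard of Earthsea       | Le Guin | 614   | 25306
4  | The Fellowship of the Ring | Tolkien | 840   | 12830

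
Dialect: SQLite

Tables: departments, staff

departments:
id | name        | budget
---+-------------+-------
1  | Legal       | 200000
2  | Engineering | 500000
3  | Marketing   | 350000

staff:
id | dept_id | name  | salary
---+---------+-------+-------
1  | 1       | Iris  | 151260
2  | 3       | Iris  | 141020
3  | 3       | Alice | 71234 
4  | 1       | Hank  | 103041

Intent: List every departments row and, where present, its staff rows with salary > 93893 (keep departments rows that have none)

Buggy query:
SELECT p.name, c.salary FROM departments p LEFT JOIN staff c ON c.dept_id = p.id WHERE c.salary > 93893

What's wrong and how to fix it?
Bug: Filtering c.salary in WHERE discards the NULL rows produced by LEFT JOIN, turning it into an inner join

Fix: Put 'c.salary > 93893' in the JOIN's ON clause instead of WHERE

Corrected query:
SELECT p.name, c.salary FROM departments p LEFT JOIN staff c ON c.dept_id = p.id AND c.salary > 93893

Result:
name        | salary
------------+-------
Legal       | 103041
Legal       | 151260
Engineering | NULL  
Marketing   | 141020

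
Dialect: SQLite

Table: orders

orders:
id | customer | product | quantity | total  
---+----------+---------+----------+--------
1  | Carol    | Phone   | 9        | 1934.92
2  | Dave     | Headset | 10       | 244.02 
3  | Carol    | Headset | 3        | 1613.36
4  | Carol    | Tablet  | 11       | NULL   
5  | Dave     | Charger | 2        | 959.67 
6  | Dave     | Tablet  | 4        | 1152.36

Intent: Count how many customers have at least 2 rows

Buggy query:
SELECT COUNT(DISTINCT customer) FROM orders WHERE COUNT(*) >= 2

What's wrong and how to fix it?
Bug: WHERE filters individual rows, not groups, so a group-level COUNT is invalid there

Fix: Group first with HAVING COUNT(*) >= 2, then COUNT the resulting groups

Corrected query:
SELECT COUNT(*) FROM (SELECT customer FROM orders GROUP BY customer HAVING COUNT(*) >= 2)

Result:
COUNT(*)
--------
2       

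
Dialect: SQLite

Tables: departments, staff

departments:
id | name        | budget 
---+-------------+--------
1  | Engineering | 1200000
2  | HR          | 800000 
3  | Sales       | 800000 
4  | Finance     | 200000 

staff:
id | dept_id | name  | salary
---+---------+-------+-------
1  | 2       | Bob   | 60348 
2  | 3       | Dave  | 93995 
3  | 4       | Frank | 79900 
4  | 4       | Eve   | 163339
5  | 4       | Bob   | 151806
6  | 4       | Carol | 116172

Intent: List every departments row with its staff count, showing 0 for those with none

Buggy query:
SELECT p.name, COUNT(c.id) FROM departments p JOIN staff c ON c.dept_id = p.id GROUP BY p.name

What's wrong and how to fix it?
Bug: INNER JOIN drops departments rows that have no matching staff rows

Fix: Use LEFT JOIN so parents without children still appear (COUNT(c.id) gives 0)

Corrected query:
SELECT p.name, COUNT(c.id) FROM departments p LEFT JOIN staff c ON c.dept_id = p.id GROUP BY p.name

Result:
name        | COUNT(c.id)
------------+------------
Engineering | 0          
Finance     | 4          
HR          | 1          
Sales       | 1          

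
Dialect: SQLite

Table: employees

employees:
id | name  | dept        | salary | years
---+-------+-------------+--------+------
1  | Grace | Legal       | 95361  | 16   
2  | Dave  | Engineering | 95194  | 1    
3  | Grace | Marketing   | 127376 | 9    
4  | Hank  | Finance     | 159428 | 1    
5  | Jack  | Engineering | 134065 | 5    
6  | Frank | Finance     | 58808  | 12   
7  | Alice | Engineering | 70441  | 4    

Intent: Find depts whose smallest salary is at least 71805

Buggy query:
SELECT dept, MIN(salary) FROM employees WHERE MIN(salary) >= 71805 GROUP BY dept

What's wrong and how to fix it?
Bug: MIN() in WHERE is a misuse of aggregate

Fix: Replace WHERE with HAVING after the GROUP BY

Corrected query:
SELECT dept, MIN(salary) FROM employees GROUP BY dept HAVING MIN(salary) >= 71805

Result:
dept      | MIN(salary)
----------+------------
Legal     | 95361      
Marketing | 127376     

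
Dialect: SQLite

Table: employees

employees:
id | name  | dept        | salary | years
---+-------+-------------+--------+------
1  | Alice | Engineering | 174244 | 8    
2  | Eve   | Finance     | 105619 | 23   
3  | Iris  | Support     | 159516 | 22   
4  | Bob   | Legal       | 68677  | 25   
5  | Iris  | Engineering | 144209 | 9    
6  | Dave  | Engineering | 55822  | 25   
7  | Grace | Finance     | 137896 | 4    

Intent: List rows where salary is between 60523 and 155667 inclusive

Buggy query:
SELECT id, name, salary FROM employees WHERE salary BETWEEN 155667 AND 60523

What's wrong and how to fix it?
Bug: BETWEEN expects the lower bound first; with 155667 AND 60523 the range is empty

Fix: Write BETWEEN 60523 AND 155667

Corrected query:
SELECT id, name, salary FROM employees WHERE salary BETWEEN 60523 AND 155667

Result:
id | name  | salary
---+-------+-------
2  | Eve   | 105619
4  | Bob   | 68677 
5  | Iris  | 144209
7  | Grace | 137896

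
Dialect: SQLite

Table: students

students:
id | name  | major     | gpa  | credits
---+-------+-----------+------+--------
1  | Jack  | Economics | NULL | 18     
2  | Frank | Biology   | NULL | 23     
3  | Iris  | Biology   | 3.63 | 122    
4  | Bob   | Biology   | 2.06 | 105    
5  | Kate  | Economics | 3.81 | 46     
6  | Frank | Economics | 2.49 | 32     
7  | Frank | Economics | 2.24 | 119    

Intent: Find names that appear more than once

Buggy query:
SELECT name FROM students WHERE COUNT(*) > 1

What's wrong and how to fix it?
Bug: COUNT(*) is an aggregate and cannot be used in WHERE

Fix: GROUP BY name, then filter groups with HAVING COUNT(*) > 1

Corrected query:
SELECT name FROM students GROUP BY name HAVING COUNT(*) > 1

Result:
name 
-----
Frank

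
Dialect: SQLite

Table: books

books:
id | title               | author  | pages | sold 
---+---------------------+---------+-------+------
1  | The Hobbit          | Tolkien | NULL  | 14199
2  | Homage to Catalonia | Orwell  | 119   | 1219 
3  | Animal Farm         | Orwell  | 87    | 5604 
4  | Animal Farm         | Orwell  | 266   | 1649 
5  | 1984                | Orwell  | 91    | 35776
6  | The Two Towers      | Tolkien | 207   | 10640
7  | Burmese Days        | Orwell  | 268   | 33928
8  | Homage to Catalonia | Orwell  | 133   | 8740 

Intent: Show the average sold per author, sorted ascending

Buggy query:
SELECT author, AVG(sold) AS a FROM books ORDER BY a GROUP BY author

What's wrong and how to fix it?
Bug: GROUP BY must precede ORDER BY

Fix: Move ORDER BY to the end, after GROUP BY

Corrected query:
SELECT author, AVG(sold) AS a FROM books GROUP BY author ORDER BY a

Result:
author  | a      
--------+--------
Tolkien | 12419.5
Orwell  | 14486  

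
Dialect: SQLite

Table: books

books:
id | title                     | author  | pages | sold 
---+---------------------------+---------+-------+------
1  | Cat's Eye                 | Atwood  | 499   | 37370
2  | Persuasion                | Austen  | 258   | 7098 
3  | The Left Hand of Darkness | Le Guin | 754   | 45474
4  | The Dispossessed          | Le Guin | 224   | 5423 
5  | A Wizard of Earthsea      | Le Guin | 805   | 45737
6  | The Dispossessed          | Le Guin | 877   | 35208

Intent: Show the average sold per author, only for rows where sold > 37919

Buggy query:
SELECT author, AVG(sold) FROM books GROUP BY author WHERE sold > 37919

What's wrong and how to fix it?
Bug: WHERE cannot follow GROUP BY

Fix: Move the WHERE clause before GROUP BY

Corrected query:
SELECT author, AVG(sold) FROM books WHERE sold > 37919 GROUP BY author

Result:
author  | AVG(sold)
--------+----------
Le Guin | 45605.5  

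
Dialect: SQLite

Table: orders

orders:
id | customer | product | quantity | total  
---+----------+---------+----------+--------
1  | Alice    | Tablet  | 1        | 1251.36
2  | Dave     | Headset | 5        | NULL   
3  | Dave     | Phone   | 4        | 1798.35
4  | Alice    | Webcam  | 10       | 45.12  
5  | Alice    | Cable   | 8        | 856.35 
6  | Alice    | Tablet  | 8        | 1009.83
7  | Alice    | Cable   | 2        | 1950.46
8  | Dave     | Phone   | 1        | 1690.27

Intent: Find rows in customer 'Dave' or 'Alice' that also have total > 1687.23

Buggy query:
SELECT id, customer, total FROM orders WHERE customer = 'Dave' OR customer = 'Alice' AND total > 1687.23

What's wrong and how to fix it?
Bug: AND binds tighter than OR, so this parses as customer = 'Dave' OR (customer = 'Alice' AND total > 1687.23)

Fix: Add parentheses around the OR so the AND applies to both alternatives

Corrected query:
SELECT id, customer, total FROM orders WHERE (customer = 'Dave' OR customer = 'Alice') AND total > 1687.23

Result:
id | customer | total  
---+----------+--------
3  | Dave     | 1798.35
7  | Alice    | 1950.46
8  | Dave     | 1690.27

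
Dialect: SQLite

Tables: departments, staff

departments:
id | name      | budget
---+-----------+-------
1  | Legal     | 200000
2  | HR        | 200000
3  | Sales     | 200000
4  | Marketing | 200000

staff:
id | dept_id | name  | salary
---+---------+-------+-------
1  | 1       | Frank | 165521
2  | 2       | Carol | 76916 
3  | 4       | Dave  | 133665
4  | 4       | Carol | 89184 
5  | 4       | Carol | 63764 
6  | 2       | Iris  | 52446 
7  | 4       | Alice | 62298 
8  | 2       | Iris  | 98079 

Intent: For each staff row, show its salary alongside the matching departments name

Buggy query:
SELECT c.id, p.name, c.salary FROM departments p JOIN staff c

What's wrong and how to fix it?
Bug: JOIN with no ON clause produces a cartesian product; every staff row pairs with every departments row

Fix: Specify the join condition linking the foreign key to the parent id

Corrected query:
SELECT c.id, p.name, c.salary FROM departments p JOIN staff c ON c.dept_id = p.id

Result:
id | name      | salary
---+-----------+-------
1  | Legal     | 165521
2  | HR        | 76916 
3  | Marketing | 133665
4  | Marketing | 89184 
5  | Marketing | 63764 
6  | HR        | 52446 
7  | Marketing | 62298 
8  | HR        | 98079 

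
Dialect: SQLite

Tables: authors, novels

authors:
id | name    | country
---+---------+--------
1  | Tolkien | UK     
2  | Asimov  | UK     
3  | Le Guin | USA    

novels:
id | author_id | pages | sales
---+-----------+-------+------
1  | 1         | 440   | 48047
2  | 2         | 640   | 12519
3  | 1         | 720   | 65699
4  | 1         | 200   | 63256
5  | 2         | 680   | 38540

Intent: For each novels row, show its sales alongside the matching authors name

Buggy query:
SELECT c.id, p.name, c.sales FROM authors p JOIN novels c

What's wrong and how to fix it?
Bug: JOIN with no ON clause produces a cartesian product; every novels row pairs with every authors row

Fix: Add ON c.author_id = p.id to the JOIN

Corrected query:
SELECT c.id, p.name, c.sales FROM authors p JOIN novels c ON c.author_id = p.id

Result:
id | name    | sales
---+---------+------
1  | Tolkien | 48047
2  | Asimov  | 12519
3  | Tolkien | 65699
4  | Tolkien | 63256
5  | Asimov  | 38540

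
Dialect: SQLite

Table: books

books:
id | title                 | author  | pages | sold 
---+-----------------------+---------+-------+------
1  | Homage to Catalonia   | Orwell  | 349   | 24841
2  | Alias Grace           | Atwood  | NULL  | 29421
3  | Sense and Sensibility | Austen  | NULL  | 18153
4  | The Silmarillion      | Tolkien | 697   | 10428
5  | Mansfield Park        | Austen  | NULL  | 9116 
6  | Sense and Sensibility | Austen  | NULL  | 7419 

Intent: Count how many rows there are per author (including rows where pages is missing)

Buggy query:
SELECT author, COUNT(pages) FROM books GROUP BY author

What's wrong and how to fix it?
Bug: COUNT(column) counts non-NULL values only; rows with NULL pages aren't counted

Fix: Replace COUNT(pages) with COUNT(*)

Corrected query:
SELECT author, COUNT(*) FROM books GROUP BY author

Result:
author  | COUNT(*)
--------+---------
Atwood  | 1       
Austen  | 3       
Orwell  | 1       
Tolkien | 1       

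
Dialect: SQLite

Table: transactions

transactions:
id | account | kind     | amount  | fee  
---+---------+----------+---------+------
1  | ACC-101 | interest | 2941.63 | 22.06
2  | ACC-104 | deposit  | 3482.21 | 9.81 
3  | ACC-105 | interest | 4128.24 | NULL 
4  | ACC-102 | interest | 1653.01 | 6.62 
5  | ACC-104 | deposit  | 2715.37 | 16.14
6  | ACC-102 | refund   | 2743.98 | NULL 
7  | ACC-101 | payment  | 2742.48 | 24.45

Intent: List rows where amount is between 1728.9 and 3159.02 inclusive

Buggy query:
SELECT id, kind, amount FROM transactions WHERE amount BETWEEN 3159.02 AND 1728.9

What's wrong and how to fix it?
Bug: BETWEEN expects the lower bound first; with 3159.02 AND 1728.9 the range is empty

Fix: Swap the bounds so the smaller value comes first

Corrected query:
SELECT id, kind, amount FROM transactions WHERE amount BETWEEN 1728.9 AND 3159.02

Result:
id | kind     | amount 
---+----------+--------
1  | interest | 2941.63
5  | deposit  | 2715.37
6  | refund   | 2743.98
7  | payment  | 2742.48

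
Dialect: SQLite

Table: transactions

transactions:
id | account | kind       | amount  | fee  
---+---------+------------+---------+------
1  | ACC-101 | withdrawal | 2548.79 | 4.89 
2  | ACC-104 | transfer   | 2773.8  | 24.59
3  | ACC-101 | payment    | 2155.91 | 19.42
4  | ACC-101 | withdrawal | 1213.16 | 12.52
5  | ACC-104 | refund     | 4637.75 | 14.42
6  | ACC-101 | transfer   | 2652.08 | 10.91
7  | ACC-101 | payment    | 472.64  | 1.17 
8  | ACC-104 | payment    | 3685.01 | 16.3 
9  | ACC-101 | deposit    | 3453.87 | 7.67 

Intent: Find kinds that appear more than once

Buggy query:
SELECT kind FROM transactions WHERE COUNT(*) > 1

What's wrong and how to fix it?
Bug: COUNT(*) is an aggregate and cannot be used in WHERE

Fix: Group first, then use HAVING for the count condition

Corrected query:
SELECT kind FROM transactions GROUP BY kind HAVING COUNT(*) > 1

Result:
kind      
----------
payment   
transfer  
withdrawal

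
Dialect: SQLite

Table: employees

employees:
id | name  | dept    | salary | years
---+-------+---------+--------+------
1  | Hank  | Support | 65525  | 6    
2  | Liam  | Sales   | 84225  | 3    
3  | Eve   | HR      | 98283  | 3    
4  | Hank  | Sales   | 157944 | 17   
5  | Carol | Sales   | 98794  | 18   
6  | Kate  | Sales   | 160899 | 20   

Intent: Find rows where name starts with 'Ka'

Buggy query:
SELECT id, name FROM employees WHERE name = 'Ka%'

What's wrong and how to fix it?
Bug: Wildcards only work with LIKE; '=' treats '%' as a literal character

Fix: Use LIKE for wildcard pattern matching

Corrected query:
SELECT id, name FROM employees WHERE name LIKE 'Ka%'

Result:
id | name
---+-----
6  | Kate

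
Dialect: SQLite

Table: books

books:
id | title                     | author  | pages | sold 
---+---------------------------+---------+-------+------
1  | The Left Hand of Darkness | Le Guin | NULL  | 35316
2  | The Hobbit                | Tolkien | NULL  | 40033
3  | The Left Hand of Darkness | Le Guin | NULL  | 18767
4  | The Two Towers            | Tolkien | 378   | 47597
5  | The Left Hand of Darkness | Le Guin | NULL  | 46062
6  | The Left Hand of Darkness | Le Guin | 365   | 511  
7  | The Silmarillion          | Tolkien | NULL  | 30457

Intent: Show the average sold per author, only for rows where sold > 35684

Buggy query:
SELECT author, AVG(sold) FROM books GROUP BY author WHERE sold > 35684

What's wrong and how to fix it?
Bug: WHERE cannot follow GROUP BY

Fix: Move the WHERE clause before GROUP BY

Corrected query:
SELECT author, AVG(sold) FROM books WHERE sold > 35684 GROUP BY author

Result:
author  | AVG(sold)
--------+----------
Le Guin | 46062    
Tolkien | 43815    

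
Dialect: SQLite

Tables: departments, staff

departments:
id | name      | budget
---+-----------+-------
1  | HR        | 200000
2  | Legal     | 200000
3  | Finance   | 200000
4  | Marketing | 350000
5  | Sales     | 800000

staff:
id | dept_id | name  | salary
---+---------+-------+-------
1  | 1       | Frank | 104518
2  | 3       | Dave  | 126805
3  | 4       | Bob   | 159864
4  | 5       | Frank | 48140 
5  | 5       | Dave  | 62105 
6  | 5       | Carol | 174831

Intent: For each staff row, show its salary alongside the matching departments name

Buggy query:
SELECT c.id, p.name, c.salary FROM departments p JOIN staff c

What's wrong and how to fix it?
Bug: Missing join condition: each staff row is matched to all departments rows instead of just its own

Fix: Add ON c.dept_id = p.id to the JOIN

Corrected query:
SELECT c.id, p.name, c.salary FROM departments p JOIN staff c ON c.dept_id = p.id

Result:
id | name      | salary
---+-----------+-------
1  | HR        | 104518
2  | Finance   | 126805
3  | Marketing | 159864
4  | Sales     | 48140 
5  | Sales     | 62105 
6  | Sales     | 174831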